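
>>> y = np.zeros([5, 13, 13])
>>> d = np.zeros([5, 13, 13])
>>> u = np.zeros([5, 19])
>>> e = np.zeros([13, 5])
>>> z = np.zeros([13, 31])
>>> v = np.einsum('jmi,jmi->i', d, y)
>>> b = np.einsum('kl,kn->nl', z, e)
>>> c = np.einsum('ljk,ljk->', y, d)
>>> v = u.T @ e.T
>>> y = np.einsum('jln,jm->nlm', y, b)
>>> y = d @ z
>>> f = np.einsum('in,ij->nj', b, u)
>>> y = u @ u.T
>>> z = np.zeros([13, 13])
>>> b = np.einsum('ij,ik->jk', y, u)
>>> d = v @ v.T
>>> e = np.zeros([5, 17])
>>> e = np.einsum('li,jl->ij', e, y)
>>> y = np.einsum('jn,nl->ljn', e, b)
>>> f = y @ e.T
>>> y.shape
(19, 17, 5)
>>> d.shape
(19, 19)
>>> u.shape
(5, 19)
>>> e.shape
(17, 5)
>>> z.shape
(13, 13)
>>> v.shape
(19, 13)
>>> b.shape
(5, 19)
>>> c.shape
()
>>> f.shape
(19, 17, 17)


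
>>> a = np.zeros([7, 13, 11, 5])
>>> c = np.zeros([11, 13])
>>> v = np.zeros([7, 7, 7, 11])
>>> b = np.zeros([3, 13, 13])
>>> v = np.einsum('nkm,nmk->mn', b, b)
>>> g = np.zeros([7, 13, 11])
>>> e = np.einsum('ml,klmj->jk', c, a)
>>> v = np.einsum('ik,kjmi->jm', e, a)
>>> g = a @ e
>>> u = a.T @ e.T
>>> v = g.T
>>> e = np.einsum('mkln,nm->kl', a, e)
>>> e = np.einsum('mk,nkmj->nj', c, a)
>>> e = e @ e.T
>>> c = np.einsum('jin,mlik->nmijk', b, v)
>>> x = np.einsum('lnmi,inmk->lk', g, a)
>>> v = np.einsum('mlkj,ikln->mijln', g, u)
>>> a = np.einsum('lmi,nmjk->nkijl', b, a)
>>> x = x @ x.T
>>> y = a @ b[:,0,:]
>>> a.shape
(7, 5, 13, 11, 3)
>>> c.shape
(13, 7, 13, 3, 7)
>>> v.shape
(7, 5, 7, 13, 5)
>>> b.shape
(3, 13, 13)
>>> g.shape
(7, 13, 11, 7)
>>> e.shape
(7, 7)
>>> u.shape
(5, 11, 13, 5)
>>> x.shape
(7, 7)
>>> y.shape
(7, 5, 13, 11, 13)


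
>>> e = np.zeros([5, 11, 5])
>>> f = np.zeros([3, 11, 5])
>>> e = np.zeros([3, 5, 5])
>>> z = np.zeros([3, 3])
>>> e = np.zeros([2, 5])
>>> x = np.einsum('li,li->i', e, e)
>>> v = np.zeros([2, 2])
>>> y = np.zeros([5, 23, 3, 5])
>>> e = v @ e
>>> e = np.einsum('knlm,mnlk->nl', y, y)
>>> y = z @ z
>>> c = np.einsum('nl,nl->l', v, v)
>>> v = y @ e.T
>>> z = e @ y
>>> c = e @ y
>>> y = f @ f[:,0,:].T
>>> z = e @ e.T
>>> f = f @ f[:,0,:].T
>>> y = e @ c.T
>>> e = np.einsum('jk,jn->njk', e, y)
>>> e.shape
(23, 23, 3)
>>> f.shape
(3, 11, 3)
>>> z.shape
(23, 23)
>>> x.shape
(5,)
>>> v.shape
(3, 23)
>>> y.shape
(23, 23)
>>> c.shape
(23, 3)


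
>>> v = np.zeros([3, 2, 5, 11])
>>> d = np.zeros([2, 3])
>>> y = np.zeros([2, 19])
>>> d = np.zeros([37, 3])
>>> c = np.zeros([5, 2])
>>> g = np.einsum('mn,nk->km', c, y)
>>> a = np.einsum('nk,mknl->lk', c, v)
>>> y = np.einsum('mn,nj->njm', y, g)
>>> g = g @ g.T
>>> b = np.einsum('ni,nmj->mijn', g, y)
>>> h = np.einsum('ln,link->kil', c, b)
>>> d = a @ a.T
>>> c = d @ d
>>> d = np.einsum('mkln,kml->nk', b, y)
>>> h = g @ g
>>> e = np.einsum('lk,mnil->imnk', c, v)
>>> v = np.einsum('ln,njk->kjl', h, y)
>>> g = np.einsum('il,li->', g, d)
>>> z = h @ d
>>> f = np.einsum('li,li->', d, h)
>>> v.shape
(2, 5, 19)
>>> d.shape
(19, 19)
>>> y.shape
(19, 5, 2)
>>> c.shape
(11, 11)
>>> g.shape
()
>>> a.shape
(11, 2)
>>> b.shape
(5, 19, 2, 19)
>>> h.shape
(19, 19)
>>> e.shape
(5, 3, 2, 11)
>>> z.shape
(19, 19)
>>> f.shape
()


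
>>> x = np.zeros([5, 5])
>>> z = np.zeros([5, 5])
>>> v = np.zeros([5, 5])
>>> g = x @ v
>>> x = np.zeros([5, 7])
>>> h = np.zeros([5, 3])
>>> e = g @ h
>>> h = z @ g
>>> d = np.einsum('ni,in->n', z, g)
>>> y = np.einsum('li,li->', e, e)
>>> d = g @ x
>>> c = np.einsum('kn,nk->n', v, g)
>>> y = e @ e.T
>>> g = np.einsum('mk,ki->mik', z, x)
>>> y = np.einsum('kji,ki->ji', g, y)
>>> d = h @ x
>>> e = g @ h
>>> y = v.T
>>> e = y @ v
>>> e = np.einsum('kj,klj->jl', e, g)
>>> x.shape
(5, 7)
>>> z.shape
(5, 5)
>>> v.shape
(5, 5)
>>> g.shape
(5, 7, 5)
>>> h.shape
(5, 5)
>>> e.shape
(5, 7)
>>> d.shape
(5, 7)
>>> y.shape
(5, 5)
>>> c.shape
(5,)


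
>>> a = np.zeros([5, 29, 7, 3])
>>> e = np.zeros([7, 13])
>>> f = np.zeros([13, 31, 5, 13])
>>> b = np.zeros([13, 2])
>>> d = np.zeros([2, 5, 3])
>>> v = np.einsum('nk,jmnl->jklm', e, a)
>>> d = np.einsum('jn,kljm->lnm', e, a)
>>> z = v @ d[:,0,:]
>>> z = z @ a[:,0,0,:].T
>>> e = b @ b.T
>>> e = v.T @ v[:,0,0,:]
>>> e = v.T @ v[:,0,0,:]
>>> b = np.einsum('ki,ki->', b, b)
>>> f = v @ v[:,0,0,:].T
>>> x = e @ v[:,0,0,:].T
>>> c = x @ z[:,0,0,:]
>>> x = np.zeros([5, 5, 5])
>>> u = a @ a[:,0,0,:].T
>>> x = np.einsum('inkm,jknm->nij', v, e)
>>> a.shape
(5, 29, 7, 3)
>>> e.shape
(29, 3, 13, 29)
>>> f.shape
(5, 13, 3, 5)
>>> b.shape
()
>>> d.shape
(29, 13, 3)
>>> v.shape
(5, 13, 3, 29)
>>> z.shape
(5, 13, 3, 5)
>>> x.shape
(13, 5, 29)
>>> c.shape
(29, 3, 13, 5)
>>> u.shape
(5, 29, 7, 5)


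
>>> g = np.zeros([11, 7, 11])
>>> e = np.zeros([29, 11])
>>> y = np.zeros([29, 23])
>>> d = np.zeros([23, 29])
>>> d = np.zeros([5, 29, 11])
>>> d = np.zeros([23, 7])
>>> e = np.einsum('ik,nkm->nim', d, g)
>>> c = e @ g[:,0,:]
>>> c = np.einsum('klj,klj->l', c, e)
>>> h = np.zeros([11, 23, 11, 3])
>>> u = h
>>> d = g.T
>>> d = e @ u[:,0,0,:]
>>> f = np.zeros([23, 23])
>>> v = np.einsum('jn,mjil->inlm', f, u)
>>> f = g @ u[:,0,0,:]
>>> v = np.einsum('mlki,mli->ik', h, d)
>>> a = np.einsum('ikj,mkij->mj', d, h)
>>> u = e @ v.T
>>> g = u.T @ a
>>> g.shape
(3, 23, 3)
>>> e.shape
(11, 23, 11)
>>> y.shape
(29, 23)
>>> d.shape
(11, 23, 3)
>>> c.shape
(23,)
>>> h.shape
(11, 23, 11, 3)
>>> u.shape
(11, 23, 3)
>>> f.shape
(11, 7, 3)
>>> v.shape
(3, 11)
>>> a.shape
(11, 3)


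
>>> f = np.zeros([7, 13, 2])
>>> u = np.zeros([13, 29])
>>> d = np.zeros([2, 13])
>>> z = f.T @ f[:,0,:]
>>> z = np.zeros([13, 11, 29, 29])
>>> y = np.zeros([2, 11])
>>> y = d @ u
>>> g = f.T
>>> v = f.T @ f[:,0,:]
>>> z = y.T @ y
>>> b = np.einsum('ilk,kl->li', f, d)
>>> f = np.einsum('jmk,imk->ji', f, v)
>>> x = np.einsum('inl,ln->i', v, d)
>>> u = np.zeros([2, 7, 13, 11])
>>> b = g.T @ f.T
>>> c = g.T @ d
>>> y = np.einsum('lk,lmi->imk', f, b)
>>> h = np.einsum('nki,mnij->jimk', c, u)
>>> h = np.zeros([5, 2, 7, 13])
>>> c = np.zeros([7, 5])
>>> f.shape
(7, 2)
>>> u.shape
(2, 7, 13, 11)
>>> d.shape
(2, 13)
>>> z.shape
(29, 29)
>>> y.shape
(7, 13, 2)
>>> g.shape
(2, 13, 7)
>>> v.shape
(2, 13, 2)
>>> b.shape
(7, 13, 7)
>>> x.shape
(2,)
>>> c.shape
(7, 5)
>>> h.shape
(5, 2, 7, 13)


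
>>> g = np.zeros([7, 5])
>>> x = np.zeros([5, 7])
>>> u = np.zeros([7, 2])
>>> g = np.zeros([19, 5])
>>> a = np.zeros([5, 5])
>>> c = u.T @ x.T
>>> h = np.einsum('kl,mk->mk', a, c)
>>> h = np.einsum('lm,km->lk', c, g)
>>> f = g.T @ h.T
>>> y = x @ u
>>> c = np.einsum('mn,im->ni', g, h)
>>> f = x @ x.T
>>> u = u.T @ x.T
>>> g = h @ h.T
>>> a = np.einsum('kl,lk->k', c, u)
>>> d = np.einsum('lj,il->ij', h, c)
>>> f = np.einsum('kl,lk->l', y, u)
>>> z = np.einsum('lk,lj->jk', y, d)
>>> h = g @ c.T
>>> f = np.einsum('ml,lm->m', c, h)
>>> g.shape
(2, 2)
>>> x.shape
(5, 7)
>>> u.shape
(2, 5)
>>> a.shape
(5,)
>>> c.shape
(5, 2)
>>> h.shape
(2, 5)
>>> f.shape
(5,)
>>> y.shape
(5, 2)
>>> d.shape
(5, 19)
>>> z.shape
(19, 2)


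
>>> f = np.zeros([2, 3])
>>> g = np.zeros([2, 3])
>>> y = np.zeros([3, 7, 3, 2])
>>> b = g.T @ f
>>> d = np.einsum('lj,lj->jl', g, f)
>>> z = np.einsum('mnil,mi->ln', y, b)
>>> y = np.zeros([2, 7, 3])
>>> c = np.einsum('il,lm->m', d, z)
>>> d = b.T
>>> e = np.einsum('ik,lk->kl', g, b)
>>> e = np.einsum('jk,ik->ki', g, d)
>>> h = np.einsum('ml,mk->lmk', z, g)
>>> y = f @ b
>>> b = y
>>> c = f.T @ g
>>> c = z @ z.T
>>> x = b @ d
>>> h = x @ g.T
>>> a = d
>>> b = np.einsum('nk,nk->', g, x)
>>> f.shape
(2, 3)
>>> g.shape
(2, 3)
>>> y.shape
(2, 3)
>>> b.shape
()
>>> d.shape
(3, 3)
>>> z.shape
(2, 7)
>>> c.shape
(2, 2)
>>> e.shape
(3, 3)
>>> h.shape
(2, 2)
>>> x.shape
(2, 3)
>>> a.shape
(3, 3)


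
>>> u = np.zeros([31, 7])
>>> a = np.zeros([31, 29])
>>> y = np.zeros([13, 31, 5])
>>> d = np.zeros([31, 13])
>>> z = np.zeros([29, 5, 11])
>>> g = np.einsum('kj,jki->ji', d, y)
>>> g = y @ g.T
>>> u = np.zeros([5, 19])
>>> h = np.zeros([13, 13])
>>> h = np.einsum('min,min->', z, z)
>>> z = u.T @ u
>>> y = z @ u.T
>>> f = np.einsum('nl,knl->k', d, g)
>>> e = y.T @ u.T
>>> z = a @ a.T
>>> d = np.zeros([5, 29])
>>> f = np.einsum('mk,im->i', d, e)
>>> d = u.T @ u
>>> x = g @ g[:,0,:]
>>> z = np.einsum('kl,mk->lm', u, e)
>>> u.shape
(5, 19)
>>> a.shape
(31, 29)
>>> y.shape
(19, 5)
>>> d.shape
(19, 19)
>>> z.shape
(19, 5)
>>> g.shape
(13, 31, 13)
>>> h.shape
()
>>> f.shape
(5,)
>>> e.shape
(5, 5)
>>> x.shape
(13, 31, 13)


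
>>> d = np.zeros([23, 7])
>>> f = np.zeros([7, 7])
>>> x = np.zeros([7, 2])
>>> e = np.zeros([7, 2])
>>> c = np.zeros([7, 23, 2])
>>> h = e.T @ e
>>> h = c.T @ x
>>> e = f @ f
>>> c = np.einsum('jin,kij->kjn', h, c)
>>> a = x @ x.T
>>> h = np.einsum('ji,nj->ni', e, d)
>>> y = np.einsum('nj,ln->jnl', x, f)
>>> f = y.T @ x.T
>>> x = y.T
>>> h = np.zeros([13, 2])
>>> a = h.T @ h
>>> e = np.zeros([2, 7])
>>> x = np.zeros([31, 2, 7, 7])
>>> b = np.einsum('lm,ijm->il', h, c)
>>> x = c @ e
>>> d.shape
(23, 7)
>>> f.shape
(7, 7, 7)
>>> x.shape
(7, 2, 7)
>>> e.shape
(2, 7)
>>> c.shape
(7, 2, 2)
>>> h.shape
(13, 2)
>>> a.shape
(2, 2)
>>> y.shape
(2, 7, 7)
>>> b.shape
(7, 13)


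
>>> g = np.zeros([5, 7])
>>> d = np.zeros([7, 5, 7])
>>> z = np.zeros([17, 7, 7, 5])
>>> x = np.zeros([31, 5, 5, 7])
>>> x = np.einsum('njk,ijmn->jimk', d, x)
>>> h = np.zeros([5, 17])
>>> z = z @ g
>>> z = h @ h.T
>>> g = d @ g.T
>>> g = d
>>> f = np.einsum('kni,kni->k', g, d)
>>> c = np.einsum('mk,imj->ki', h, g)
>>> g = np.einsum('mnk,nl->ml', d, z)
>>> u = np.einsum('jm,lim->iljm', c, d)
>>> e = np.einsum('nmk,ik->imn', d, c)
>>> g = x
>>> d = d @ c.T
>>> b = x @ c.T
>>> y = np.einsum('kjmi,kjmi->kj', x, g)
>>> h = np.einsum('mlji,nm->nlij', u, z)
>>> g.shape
(5, 31, 5, 7)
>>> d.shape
(7, 5, 17)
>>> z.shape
(5, 5)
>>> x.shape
(5, 31, 5, 7)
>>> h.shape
(5, 7, 7, 17)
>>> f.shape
(7,)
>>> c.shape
(17, 7)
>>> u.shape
(5, 7, 17, 7)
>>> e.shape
(17, 5, 7)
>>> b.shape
(5, 31, 5, 17)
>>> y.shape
(5, 31)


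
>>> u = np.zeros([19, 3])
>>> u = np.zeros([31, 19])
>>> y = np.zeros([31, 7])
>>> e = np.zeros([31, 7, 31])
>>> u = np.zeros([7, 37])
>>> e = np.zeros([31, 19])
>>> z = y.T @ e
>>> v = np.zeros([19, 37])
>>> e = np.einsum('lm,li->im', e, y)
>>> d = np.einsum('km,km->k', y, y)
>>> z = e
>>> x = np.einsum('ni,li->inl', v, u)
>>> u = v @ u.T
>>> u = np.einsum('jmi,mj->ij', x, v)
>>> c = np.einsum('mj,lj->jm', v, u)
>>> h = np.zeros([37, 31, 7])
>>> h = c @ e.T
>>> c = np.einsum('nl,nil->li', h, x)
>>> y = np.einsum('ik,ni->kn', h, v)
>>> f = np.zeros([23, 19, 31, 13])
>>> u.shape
(7, 37)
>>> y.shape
(7, 19)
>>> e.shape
(7, 19)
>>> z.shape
(7, 19)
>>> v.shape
(19, 37)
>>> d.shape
(31,)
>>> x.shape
(37, 19, 7)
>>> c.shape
(7, 19)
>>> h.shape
(37, 7)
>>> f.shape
(23, 19, 31, 13)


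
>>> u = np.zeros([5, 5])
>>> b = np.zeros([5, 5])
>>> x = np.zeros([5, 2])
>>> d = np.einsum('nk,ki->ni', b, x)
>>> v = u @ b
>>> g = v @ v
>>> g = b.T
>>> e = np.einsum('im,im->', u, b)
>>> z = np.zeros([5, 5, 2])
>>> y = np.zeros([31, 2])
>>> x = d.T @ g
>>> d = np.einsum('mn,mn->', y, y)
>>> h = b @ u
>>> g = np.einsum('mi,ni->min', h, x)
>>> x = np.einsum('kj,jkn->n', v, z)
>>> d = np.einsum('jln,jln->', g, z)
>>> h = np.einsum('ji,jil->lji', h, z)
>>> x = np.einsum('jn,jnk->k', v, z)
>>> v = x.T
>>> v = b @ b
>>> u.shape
(5, 5)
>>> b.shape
(5, 5)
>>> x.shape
(2,)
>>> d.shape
()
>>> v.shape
(5, 5)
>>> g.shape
(5, 5, 2)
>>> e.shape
()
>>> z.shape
(5, 5, 2)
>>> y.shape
(31, 2)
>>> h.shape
(2, 5, 5)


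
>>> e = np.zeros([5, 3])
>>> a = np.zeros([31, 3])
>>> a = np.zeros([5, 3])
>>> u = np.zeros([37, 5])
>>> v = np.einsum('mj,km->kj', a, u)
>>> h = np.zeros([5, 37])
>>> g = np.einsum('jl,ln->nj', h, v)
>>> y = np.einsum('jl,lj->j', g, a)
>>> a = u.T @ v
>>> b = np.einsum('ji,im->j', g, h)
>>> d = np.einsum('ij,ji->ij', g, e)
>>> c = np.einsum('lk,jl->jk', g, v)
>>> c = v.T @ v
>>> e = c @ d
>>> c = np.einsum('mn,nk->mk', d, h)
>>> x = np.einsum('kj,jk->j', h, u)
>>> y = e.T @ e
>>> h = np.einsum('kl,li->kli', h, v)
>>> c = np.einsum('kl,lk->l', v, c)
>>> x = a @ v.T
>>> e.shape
(3, 5)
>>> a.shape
(5, 3)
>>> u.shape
(37, 5)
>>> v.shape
(37, 3)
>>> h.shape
(5, 37, 3)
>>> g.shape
(3, 5)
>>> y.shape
(5, 5)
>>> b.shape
(3,)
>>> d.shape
(3, 5)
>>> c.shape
(3,)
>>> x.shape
(5, 37)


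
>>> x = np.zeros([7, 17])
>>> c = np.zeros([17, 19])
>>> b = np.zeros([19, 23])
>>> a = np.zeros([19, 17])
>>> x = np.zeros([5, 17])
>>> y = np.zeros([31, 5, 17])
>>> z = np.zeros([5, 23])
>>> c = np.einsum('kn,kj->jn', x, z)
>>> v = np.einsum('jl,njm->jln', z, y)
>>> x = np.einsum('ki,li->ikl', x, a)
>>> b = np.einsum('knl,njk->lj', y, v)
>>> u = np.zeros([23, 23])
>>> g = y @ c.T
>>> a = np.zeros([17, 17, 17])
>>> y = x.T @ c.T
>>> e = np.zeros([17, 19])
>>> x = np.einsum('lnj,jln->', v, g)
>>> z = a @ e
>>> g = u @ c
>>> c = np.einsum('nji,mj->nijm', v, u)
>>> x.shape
()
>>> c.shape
(5, 31, 23, 23)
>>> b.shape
(17, 23)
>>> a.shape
(17, 17, 17)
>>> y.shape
(19, 5, 23)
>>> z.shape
(17, 17, 19)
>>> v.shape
(5, 23, 31)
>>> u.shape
(23, 23)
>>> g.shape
(23, 17)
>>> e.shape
(17, 19)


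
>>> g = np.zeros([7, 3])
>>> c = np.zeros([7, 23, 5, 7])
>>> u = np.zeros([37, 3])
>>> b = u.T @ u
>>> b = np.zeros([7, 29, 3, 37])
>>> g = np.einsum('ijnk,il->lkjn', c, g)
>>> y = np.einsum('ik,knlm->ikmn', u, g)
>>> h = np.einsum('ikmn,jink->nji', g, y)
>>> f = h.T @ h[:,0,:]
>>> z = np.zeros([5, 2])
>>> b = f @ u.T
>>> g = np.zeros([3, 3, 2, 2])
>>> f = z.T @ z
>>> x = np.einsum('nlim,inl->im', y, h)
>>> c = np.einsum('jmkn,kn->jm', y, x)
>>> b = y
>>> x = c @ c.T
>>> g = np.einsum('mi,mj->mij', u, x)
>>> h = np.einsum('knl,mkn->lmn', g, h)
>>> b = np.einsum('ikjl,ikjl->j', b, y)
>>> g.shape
(37, 3, 37)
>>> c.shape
(37, 3)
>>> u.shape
(37, 3)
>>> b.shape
(5,)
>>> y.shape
(37, 3, 5, 7)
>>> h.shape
(37, 5, 3)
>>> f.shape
(2, 2)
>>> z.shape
(5, 2)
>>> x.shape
(37, 37)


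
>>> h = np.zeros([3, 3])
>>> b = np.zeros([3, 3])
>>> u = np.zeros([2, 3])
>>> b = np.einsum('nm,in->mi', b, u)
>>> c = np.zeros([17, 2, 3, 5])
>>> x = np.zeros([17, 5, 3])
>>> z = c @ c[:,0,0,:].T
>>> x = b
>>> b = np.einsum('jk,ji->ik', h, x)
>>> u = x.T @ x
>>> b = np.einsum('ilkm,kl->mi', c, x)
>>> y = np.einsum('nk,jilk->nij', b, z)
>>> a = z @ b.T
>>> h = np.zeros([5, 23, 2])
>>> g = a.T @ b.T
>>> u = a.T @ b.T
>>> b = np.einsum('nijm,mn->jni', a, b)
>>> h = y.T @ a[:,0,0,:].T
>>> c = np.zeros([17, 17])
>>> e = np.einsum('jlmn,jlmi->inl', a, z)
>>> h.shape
(17, 2, 17)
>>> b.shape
(3, 17, 2)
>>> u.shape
(5, 3, 2, 5)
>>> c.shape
(17, 17)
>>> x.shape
(3, 2)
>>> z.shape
(17, 2, 3, 17)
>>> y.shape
(5, 2, 17)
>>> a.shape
(17, 2, 3, 5)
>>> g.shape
(5, 3, 2, 5)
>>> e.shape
(17, 5, 2)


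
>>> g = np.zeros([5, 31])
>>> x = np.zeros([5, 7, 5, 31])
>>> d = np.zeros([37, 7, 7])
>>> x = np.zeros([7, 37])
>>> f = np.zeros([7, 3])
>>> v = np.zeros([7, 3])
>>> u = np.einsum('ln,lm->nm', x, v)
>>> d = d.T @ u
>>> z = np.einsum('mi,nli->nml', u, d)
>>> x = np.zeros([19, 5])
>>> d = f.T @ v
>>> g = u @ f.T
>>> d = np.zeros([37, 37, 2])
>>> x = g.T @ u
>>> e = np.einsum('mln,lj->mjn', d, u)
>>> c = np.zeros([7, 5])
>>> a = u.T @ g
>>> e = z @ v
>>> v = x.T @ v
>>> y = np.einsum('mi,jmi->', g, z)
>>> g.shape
(37, 7)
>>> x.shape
(7, 3)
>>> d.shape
(37, 37, 2)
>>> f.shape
(7, 3)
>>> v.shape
(3, 3)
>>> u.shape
(37, 3)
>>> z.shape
(7, 37, 7)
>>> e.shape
(7, 37, 3)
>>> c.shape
(7, 5)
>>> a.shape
(3, 7)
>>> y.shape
()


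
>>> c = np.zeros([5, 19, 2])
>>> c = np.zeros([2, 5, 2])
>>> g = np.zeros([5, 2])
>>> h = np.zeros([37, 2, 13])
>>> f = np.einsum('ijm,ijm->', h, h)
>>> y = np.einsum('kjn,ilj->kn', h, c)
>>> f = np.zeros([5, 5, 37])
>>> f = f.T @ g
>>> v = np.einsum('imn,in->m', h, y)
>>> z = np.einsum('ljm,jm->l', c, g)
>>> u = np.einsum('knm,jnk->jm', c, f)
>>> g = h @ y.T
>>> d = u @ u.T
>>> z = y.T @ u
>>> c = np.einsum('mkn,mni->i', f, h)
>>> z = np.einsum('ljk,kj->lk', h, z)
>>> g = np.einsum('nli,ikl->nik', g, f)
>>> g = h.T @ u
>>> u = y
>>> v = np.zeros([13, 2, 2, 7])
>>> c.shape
(13,)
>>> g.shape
(13, 2, 2)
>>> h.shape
(37, 2, 13)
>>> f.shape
(37, 5, 2)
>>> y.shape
(37, 13)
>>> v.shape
(13, 2, 2, 7)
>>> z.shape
(37, 13)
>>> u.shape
(37, 13)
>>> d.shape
(37, 37)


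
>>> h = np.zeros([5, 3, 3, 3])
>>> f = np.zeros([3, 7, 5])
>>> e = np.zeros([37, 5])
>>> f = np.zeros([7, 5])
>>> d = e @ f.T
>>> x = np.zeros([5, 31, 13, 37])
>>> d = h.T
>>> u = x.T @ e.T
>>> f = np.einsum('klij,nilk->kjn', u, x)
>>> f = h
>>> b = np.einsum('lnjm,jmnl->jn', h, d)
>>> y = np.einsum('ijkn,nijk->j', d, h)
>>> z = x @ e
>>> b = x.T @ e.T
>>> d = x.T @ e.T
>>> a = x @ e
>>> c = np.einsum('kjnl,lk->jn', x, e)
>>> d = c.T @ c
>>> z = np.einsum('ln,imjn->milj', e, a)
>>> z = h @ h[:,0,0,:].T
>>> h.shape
(5, 3, 3, 3)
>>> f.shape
(5, 3, 3, 3)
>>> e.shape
(37, 5)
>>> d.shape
(13, 13)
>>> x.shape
(5, 31, 13, 37)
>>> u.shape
(37, 13, 31, 37)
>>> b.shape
(37, 13, 31, 37)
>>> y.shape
(3,)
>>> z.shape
(5, 3, 3, 5)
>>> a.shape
(5, 31, 13, 5)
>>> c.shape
(31, 13)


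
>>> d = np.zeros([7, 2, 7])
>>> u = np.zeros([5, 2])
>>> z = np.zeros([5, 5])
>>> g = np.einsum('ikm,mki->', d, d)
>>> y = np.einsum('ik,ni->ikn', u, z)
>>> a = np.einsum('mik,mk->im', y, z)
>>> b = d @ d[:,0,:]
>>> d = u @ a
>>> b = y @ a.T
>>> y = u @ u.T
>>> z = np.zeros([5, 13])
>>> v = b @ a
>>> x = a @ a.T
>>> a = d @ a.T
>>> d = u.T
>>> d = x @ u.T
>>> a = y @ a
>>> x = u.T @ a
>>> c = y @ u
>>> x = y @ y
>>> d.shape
(2, 5)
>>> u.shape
(5, 2)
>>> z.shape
(5, 13)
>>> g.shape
()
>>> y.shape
(5, 5)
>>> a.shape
(5, 2)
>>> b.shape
(5, 2, 2)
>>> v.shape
(5, 2, 5)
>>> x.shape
(5, 5)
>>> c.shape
(5, 2)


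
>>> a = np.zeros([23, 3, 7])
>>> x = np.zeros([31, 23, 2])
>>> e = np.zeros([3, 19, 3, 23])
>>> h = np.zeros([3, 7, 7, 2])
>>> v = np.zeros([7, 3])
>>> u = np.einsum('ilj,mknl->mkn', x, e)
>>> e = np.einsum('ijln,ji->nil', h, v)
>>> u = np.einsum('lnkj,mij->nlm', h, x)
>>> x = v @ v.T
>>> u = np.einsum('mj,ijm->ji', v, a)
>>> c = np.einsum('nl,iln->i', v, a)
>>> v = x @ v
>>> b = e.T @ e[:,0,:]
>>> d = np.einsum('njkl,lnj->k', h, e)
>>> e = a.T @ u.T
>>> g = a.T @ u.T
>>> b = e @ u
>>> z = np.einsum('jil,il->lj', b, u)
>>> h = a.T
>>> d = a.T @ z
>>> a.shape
(23, 3, 7)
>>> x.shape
(7, 7)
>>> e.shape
(7, 3, 3)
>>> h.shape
(7, 3, 23)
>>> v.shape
(7, 3)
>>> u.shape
(3, 23)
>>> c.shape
(23,)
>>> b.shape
(7, 3, 23)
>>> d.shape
(7, 3, 7)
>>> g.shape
(7, 3, 3)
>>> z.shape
(23, 7)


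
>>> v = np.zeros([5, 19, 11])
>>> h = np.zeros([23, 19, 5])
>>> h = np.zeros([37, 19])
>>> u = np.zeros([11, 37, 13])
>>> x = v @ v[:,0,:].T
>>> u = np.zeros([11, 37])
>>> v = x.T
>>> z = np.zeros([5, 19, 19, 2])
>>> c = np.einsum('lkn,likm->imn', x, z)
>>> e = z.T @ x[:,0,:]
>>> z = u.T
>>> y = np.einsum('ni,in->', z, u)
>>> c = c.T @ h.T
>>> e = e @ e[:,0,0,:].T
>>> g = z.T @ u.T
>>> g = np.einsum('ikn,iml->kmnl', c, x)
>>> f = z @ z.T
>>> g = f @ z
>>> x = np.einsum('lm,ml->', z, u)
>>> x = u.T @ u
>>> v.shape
(5, 19, 5)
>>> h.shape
(37, 19)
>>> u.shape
(11, 37)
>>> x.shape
(37, 37)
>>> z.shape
(37, 11)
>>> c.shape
(5, 2, 37)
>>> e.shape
(2, 19, 19, 2)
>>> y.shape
()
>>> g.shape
(37, 11)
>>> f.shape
(37, 37)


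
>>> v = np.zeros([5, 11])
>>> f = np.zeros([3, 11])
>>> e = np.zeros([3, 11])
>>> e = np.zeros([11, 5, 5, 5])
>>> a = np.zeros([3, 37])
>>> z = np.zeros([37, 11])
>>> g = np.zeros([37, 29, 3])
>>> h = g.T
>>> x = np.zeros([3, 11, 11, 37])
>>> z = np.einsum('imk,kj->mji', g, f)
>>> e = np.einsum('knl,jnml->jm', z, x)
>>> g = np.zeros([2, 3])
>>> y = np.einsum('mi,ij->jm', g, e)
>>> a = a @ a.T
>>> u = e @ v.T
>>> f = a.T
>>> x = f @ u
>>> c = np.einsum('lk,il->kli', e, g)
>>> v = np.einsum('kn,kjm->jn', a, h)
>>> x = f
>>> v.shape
(29, 3)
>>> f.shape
(3, 3)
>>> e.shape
(3, 11)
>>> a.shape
(3, 3)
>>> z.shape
(29, 11, 37)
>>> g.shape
(2, 3)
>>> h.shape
(3, 29, 37)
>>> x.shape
(3, 3)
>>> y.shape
(11, 2)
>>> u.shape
(3, 5)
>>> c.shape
(11, 3, 2)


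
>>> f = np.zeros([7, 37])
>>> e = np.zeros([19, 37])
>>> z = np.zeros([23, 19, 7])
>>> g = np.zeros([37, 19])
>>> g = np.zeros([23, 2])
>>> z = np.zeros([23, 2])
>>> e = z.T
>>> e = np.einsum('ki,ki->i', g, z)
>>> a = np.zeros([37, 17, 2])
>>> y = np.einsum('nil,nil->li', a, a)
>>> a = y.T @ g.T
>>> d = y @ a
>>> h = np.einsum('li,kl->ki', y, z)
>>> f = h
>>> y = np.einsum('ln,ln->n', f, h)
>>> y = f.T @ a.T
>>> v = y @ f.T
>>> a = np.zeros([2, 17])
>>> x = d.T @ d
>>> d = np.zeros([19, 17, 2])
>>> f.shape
(23, 17)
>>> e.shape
(2,)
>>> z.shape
(23, 2)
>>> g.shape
(23, 2)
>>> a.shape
(2, 17)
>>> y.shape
(17, 17)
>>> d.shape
(19, 17, 2)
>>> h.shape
(23, 17)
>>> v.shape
(17, 23)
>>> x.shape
(23, 23)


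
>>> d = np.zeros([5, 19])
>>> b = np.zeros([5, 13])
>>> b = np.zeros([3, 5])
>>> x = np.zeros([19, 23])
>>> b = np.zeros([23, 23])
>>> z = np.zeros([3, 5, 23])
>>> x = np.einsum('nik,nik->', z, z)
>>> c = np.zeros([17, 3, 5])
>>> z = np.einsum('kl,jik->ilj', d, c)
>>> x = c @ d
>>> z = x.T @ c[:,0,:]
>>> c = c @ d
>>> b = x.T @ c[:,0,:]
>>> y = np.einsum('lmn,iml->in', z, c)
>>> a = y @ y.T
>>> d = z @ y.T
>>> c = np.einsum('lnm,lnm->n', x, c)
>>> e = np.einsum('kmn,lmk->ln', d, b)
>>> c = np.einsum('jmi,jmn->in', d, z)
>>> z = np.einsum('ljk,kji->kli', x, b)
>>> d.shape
(19, 3, 17)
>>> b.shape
(19, 3, 19)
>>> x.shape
(17, 3, 19)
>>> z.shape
(19, 17, 19)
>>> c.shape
(17, 5)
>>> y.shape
(17, 5)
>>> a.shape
(17, 17)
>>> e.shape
(19, 17)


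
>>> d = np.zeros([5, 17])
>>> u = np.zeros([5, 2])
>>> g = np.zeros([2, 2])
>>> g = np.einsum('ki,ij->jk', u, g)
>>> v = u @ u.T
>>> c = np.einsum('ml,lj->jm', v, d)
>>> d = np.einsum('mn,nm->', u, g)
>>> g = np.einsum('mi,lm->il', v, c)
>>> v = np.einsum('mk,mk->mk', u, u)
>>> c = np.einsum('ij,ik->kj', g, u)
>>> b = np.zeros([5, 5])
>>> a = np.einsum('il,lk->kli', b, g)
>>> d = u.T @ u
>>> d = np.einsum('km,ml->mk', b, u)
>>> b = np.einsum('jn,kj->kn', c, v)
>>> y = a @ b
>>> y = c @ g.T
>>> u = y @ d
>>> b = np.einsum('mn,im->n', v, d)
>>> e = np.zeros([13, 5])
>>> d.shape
(5, 5)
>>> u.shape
(2, 5)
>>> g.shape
(5, 17)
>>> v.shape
(5, 2)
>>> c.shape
(2, 17)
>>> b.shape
(2,)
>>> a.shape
(17, 5, 5)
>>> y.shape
(2, 5)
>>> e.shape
(13, 5)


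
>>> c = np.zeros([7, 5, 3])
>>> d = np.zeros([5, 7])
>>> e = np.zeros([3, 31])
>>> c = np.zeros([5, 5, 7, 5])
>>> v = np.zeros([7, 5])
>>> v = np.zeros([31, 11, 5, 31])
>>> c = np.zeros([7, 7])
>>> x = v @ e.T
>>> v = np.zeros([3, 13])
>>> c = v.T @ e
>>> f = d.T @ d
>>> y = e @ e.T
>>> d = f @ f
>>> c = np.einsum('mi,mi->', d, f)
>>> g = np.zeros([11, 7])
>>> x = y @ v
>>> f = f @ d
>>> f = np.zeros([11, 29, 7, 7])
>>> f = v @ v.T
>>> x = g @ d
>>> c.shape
()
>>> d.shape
(7, 7)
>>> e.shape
(3, 31)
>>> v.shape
(3, 13)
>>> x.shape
(11, 7)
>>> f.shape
(3, 3)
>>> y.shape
(3, 3)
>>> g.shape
(11, 7)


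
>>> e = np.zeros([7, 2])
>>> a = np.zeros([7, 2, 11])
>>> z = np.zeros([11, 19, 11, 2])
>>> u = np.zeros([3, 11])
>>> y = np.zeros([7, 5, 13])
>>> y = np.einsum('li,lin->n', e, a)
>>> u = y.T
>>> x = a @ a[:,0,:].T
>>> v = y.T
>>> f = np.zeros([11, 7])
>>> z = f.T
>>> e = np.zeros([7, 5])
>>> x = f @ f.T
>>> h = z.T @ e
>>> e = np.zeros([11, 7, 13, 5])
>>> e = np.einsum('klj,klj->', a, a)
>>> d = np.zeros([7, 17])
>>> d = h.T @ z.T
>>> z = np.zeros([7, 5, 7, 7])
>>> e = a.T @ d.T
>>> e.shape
(11, 2, 5)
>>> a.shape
(7, 2, 11)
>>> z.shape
(7, 5, 7, 7)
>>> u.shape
(11,)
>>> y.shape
(11,)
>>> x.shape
(11, 11)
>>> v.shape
(11,)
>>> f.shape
(11, 7)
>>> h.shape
(11, 5)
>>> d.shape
(5, 7)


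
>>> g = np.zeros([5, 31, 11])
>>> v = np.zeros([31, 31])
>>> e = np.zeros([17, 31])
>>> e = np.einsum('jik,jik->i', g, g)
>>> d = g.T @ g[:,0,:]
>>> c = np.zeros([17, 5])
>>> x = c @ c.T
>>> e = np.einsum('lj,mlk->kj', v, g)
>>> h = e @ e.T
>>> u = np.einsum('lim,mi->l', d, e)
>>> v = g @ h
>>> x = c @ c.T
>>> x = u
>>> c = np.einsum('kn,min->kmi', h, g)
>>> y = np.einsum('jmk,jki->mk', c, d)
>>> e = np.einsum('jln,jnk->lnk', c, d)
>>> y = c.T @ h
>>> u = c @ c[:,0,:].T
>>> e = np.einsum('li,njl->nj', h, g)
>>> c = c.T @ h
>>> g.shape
(5, 31, 11)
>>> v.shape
(5, 31, 11)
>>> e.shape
(5, 31)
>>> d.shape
(11, 31, 11)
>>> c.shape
(31, 5, 11)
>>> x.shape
(11,)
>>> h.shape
(11, 11)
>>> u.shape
(11, 5, 11)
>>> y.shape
(31, 5, 11)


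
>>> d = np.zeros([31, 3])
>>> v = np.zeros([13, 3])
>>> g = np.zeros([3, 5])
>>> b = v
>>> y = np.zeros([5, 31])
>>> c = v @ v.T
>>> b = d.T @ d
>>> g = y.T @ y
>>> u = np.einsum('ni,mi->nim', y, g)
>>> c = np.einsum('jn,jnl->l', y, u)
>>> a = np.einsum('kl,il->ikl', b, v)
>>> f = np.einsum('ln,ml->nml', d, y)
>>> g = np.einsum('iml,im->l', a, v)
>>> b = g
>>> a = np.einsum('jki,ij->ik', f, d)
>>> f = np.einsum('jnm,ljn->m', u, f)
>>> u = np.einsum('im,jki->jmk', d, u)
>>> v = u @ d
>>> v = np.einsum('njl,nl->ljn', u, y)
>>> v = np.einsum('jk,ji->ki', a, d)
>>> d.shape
(31, 3)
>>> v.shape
(5, 3)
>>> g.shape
(3,)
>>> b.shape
(3,)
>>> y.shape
(5, 31)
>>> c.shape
(31,)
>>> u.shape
(5, 3, 31)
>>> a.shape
(31, 5)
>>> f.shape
(31,)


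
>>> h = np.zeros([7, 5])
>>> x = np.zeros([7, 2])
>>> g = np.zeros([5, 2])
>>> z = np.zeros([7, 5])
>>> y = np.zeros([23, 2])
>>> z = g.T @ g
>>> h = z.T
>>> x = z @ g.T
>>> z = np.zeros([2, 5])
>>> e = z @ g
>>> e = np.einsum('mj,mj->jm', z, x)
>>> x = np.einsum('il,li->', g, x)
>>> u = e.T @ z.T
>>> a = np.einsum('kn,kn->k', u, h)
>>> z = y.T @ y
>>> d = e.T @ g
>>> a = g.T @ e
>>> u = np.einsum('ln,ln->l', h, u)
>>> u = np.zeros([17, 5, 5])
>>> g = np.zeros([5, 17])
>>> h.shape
(2, 2)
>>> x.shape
()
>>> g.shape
(5, 17)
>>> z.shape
(2, 2)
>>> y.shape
(23, 2)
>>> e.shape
(5, 2)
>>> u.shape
(17, 5, 5)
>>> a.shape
(2, 2)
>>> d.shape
(2, 2)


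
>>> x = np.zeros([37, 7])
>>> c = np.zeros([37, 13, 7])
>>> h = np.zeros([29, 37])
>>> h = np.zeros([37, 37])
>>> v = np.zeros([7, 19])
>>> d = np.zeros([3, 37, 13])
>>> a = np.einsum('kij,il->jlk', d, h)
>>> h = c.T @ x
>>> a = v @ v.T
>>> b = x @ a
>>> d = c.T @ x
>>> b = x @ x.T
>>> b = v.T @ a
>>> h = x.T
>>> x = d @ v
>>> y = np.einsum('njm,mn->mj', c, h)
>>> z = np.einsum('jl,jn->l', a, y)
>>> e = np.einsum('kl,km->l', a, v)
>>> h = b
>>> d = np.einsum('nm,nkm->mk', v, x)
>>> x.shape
(7, 13, 19)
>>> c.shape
(37, 13, 7)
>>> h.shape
(19, 7)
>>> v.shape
(7, 19)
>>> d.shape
(19, 13)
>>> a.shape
(7, 7)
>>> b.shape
(19, 7)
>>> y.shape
(7, 13)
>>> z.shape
(7,)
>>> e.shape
(7,)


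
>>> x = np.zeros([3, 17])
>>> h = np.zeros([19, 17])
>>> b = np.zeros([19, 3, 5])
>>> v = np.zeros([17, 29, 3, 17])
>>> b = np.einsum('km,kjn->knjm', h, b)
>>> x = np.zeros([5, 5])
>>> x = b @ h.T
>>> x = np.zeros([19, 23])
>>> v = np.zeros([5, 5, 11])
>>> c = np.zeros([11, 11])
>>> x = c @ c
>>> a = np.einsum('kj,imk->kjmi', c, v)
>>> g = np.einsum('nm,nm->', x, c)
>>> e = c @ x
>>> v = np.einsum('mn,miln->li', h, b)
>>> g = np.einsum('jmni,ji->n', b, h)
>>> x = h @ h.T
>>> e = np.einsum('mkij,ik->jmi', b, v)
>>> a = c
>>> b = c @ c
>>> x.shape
(19, 19)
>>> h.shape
(19, 17)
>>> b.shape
(11, 11)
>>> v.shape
(3, 5)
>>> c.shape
(11, 11)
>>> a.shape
(11, 11)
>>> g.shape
(3,)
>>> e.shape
(17, 19, 3)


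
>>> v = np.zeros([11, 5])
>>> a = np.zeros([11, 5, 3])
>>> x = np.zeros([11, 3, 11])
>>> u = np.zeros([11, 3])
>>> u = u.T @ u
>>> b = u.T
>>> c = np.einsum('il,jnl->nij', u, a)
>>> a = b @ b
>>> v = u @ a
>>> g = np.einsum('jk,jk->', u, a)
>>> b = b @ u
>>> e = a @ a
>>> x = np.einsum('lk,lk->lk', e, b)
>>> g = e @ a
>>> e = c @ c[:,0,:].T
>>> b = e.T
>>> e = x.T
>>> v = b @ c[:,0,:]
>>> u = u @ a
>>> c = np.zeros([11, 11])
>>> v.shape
(5, 3, 11)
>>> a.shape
(3, 3)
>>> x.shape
(3, 3)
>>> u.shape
(3, 3)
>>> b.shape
(5, 3, 5)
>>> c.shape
(11, 11)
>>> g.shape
(3, 3)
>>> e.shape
(3, 3)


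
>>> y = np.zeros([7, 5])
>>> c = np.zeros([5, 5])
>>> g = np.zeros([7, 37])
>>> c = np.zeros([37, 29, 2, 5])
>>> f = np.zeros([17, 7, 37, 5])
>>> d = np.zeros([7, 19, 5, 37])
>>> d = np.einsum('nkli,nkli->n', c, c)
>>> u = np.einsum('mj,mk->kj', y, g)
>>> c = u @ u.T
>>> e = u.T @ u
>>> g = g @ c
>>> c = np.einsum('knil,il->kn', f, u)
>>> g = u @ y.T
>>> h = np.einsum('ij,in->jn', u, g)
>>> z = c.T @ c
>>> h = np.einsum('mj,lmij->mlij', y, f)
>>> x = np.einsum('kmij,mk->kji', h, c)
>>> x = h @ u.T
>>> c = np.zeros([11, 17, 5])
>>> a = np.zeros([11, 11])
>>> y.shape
(7, 5)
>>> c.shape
(11, 17, 5)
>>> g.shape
(37, 7)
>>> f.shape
(17, 7, 37, 5)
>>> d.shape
(37,)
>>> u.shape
(37, 5)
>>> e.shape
(5, 5)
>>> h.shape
(7, 17, 37, 5)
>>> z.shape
(7, 7)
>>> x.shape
(7, 17, 37, 37)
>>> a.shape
(11, 11)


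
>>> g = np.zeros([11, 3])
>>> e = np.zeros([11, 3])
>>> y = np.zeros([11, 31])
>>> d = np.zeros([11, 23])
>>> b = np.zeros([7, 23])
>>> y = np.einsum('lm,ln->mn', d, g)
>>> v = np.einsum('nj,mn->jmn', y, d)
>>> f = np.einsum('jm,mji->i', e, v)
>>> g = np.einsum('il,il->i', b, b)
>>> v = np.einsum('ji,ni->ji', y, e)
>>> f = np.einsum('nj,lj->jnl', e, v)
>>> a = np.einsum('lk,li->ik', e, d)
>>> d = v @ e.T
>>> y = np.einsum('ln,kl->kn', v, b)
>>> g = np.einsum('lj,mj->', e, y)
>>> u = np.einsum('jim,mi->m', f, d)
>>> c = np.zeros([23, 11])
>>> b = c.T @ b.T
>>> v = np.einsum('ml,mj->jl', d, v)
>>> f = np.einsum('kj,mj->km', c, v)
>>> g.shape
()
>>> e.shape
(11, 3)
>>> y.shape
(7, 3)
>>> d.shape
(23, 11)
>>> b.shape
(11, 7)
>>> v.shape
(3, 11)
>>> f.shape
(23, 3)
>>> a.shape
(23, 3)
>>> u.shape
(23,)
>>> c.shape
(23, 11)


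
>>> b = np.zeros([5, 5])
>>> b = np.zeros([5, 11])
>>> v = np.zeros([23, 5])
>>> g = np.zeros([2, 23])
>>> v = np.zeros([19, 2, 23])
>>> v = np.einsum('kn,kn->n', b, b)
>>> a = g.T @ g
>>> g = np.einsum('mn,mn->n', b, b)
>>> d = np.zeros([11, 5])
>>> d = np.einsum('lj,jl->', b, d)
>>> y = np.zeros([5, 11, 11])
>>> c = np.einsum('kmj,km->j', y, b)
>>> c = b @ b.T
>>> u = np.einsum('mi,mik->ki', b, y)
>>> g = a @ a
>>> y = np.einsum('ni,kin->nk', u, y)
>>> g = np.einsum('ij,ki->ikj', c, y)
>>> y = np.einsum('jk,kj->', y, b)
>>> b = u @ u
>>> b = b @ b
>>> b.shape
(11, 11)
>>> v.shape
(11,)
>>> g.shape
(5, 11, 5)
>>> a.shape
(23, 23)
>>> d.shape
()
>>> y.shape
()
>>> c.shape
(5, 5)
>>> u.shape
(11, 11)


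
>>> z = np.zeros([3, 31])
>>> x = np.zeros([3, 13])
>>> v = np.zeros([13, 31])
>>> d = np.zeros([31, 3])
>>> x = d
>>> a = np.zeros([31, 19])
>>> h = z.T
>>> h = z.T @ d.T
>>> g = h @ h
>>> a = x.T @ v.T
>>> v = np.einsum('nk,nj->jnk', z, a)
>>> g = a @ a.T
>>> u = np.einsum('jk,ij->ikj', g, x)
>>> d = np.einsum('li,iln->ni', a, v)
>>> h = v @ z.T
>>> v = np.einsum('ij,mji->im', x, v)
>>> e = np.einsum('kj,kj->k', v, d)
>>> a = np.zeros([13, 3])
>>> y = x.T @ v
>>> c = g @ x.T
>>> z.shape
(3, 31)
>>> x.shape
(31, 3)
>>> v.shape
(31, 13)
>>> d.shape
(31, 13)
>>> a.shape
(13, 3)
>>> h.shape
(13, 3, 3)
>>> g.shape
(3, 3)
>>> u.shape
(31, 3, 3)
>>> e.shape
(31,)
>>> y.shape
(3, 13)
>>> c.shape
(3, 31)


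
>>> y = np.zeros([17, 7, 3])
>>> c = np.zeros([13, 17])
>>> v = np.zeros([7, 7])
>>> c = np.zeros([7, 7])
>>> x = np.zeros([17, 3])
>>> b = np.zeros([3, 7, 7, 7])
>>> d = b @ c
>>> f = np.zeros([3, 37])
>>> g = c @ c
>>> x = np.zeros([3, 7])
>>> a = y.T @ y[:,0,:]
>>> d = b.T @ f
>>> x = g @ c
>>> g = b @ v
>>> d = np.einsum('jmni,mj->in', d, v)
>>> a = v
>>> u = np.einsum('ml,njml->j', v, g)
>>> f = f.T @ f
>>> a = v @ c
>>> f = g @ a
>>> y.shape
(17, 7, 3)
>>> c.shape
(7, 7)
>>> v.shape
(7, 7)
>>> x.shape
(7, 7)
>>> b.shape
(3, 7, 7, 7)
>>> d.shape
(37, 7)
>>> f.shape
(3, 7, 7, 7)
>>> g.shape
(3, 7, 7, 7)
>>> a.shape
(7, 7)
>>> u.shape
(7,)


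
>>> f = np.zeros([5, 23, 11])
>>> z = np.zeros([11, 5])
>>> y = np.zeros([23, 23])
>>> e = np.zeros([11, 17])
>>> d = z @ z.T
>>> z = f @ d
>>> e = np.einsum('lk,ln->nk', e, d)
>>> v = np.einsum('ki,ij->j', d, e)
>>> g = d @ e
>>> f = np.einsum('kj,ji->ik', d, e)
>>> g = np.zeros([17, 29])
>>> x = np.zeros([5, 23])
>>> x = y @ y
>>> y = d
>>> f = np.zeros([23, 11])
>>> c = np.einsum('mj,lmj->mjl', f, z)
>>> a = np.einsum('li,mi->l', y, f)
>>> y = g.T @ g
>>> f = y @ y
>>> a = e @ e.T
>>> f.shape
(29, 29)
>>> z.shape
(5, 23, 11)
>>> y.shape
(29, 29)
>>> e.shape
(11, 17)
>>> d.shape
(11, 11)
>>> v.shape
(17,)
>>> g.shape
(17, 29)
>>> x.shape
(23, 23)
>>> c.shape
(23, 11, 5)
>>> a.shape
(11, 11)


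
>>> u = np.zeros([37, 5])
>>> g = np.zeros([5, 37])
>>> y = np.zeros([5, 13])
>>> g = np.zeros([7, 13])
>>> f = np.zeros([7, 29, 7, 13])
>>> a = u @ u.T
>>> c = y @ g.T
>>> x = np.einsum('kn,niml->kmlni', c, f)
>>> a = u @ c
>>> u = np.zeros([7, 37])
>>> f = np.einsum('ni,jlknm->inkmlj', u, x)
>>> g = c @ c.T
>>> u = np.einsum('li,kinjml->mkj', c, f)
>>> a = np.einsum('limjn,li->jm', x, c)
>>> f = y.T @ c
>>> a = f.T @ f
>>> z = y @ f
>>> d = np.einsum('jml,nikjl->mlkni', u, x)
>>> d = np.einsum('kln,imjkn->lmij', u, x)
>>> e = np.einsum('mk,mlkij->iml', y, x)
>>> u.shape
(7, 37, 29)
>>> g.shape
(5, 5)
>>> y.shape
(5, 13)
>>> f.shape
(13, 7)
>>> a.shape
(7, 7)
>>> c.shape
(5, 7)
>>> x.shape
(5, 7, 13, 7, 29)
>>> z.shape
(5, 7)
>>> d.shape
(37, 7, 5, 13)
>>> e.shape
(7, 5, 7)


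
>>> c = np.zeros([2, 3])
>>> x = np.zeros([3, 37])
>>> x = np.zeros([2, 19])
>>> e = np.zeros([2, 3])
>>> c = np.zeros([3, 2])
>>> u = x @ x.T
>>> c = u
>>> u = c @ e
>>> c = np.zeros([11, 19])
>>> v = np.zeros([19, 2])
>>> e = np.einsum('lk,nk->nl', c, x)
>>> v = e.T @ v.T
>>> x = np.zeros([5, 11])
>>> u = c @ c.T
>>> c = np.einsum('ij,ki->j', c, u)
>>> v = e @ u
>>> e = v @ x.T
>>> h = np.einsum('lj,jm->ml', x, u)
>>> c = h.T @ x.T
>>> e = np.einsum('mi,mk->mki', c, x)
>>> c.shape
(5, 5)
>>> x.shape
(5, 11)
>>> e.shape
(5, 11, 5)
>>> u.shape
(11, 11)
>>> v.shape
(2, 11)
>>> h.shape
(11, 5)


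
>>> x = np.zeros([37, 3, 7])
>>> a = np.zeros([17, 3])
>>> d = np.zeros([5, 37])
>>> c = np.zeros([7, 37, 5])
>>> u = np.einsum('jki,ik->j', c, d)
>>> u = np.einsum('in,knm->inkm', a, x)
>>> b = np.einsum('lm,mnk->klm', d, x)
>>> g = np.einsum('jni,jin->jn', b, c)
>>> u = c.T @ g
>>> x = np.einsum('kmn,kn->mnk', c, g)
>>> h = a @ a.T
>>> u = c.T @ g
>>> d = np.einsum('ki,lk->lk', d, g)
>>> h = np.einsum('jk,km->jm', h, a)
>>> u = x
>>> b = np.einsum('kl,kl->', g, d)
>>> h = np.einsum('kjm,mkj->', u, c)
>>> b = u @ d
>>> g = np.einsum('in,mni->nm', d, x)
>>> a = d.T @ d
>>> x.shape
(37, 5, 7)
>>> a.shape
(5, 5)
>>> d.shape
(7, 5)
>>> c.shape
(7, 37, 5)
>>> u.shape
(37, 5, 7)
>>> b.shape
(37, 5, 5)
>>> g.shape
(5, 37)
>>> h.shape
()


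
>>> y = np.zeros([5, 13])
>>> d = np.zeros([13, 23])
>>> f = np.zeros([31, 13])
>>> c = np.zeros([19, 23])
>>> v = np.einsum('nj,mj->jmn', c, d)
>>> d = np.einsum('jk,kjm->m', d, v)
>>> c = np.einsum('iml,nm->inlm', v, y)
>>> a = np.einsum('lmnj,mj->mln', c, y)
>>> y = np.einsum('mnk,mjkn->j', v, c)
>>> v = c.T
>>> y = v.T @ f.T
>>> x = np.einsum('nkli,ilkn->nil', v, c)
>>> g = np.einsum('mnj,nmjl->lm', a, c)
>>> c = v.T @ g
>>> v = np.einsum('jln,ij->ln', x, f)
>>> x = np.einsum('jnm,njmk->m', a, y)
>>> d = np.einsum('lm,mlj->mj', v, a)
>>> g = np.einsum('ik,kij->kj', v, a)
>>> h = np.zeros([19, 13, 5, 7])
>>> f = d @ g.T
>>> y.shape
(23, 5, 19, 31)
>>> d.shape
(5, 19)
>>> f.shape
(5, 5)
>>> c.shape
(23, 5, 19, 5)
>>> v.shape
(23, 5)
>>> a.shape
(5, 23, 19)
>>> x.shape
(19,)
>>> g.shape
(5, 19)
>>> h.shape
(19, 13, 5, 7)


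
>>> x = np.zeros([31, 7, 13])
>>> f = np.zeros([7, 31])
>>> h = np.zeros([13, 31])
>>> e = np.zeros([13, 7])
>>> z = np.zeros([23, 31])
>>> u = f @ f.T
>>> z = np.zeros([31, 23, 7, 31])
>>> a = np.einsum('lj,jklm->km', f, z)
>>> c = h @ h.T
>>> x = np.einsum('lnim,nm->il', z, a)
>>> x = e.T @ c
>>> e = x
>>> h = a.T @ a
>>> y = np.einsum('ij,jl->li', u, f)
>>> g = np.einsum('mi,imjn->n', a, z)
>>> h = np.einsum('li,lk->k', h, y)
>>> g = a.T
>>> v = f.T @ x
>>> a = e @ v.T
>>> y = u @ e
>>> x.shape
(7, 13)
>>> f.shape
(7, 31)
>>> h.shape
(7,)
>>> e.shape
(7, 13)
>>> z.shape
(31, 23, 7, 31)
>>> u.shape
(7, 7)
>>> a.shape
(7, 31)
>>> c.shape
(13, 13)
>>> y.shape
(7, 13)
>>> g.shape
(31, 23)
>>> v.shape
(31, 13)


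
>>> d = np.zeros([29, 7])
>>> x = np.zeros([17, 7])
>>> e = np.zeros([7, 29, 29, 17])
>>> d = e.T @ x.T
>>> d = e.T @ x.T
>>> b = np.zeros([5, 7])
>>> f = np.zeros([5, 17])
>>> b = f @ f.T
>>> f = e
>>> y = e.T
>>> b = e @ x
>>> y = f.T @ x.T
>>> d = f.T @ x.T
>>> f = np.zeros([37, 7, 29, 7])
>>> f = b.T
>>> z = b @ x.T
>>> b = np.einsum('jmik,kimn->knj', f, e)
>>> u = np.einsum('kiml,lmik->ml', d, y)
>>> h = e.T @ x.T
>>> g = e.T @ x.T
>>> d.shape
(17, 29, 29, 17)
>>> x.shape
(17, 7)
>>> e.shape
(7, 29, 29, 17)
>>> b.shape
(7, 17, 7)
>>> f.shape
(7, 29, 29, 7)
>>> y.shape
(17, 29, 29, 17)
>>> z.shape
(7, 29, 29, 17)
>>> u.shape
(29, 17)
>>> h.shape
(17, 29, 29, 17)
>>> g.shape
(17, 29, 29, 17)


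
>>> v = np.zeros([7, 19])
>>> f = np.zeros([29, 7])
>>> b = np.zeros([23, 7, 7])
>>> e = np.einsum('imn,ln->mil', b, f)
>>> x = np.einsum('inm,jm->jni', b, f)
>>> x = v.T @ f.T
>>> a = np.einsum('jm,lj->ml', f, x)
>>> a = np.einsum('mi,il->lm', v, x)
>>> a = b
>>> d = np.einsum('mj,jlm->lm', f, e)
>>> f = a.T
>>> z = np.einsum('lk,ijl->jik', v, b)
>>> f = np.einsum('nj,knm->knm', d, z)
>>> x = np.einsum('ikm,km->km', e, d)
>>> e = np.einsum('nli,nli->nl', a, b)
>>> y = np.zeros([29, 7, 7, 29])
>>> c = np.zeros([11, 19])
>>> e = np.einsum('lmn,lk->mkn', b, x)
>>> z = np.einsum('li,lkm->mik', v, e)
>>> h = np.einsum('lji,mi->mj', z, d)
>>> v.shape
(7, 19)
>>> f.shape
(7, 23, 19)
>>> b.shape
(23, 7, 7)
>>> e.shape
(7, 29, 7)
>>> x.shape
(23, 29)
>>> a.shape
(23, 7, 7)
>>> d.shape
(23, 29)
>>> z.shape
(7, 19, 29)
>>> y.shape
(29, 7, 7, 29)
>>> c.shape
(11, 19)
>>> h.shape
(23, 19)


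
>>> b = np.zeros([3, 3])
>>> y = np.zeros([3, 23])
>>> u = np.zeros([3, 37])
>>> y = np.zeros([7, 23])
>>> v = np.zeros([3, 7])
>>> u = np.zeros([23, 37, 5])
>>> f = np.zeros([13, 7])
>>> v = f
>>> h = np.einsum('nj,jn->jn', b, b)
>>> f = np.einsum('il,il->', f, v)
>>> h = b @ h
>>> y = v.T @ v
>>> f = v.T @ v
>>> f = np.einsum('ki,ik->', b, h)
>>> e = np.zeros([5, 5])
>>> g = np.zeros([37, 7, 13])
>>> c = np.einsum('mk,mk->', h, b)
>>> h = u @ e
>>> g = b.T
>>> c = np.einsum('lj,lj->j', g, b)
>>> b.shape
(3, 3)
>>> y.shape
(7, 7)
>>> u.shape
(23, 37, 5)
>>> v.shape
(13, 7)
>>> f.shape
()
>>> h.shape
(23, 37, 5)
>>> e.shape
(5, 5)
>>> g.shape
(3, 3)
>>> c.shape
(3,)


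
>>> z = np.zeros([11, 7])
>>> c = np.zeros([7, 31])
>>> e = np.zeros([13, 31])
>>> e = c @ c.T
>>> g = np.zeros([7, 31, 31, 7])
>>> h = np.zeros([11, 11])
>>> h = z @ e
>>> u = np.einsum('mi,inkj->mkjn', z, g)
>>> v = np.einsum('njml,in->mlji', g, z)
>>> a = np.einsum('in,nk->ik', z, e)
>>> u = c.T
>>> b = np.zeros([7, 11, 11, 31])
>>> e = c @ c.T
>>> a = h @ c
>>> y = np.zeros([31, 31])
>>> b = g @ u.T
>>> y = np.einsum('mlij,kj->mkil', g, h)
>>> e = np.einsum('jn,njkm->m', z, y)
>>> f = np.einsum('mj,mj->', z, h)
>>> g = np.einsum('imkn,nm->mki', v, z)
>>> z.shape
(11, 7)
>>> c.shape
(7, 31)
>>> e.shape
(31,)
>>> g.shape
(7, 31, 31)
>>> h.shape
(11, 7)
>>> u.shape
(31, 7)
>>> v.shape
(31, 7, 31, 11)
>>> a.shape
(11, 31)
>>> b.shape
(7, 31, 31, 31)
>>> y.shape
(7, 11, 31, 31)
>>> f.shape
()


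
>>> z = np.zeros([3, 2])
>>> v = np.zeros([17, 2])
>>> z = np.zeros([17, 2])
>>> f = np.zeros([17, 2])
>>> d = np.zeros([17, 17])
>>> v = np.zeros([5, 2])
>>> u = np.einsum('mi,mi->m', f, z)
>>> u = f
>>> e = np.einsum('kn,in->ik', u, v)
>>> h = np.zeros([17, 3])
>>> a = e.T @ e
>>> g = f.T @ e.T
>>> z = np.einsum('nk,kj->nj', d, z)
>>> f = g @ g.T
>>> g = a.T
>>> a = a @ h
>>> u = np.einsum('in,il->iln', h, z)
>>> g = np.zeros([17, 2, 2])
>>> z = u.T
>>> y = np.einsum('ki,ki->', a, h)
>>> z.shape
(3, 2, 17)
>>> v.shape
(5, 2)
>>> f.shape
(2, 2)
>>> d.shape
(17, 17)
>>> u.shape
(17, 2, 3)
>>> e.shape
(5, 17)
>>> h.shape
(17, 3)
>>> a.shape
(17, 3)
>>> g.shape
(17, 2, 2)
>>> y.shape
()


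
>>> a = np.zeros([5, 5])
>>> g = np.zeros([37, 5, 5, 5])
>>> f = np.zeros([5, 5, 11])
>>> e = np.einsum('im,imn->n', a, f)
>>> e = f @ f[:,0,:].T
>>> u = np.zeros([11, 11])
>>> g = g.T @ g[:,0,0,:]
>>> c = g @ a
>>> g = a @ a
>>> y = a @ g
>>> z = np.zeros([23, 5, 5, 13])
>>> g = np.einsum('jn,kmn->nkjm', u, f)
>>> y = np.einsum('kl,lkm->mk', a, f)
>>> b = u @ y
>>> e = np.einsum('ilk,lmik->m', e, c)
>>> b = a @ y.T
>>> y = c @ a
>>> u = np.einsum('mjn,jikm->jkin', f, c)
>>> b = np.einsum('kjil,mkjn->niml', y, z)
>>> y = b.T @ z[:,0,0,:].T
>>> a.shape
(5, 5)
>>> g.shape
(11, 5, 11, 5)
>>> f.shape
(5, 5, 11)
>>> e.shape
(5,)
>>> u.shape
(5, 5, 5, 11)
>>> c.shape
(5, 5, 5, 5)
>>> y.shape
(5, 23, 5, 23)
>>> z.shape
(23, 5, 5, 13)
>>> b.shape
(13, 5, 23, 5)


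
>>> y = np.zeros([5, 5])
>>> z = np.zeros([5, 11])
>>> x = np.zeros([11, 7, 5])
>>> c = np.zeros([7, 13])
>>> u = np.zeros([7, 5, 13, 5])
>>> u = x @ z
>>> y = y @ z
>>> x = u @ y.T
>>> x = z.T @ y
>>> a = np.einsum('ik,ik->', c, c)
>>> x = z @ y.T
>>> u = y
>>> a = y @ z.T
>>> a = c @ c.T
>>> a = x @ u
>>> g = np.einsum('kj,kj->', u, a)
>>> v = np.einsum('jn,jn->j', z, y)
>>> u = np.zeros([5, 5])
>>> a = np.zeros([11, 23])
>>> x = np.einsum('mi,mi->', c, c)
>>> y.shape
(5, 11)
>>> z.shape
(5, 11)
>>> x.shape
()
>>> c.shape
(7, 13)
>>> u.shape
(5, 5)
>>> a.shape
(11, 23)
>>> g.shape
()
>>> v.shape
(5,)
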